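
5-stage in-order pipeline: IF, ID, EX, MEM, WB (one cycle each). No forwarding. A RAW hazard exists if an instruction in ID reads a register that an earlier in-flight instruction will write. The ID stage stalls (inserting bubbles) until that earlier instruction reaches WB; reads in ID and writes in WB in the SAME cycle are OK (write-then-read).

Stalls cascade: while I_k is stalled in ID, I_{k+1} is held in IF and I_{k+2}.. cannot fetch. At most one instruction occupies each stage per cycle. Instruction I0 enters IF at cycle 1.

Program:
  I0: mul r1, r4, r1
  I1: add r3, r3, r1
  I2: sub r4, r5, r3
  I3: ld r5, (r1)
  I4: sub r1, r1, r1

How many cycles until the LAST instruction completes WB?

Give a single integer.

Answer: 13

Derivation:
I0 mul r1 <- r4,r1: IF@1 ID@2 stall=0 (-) EX@3 MEM@4 WB@5
I1 add r3 <- r3,r1: IF@2 ID@3 stall=2 (RAW on I0.r1 (WB@5)) EX@6 MEM@7 WB@8
I2 sub r4 <- r5,r3: IF@3 ID@6 stall=2 (RAW on I1.r3 (WB@8)) EX@9 MEM@10 WB@11
I3 ld r5 <- r1: IF@6 ID@9 stall=0 (-) EX@10 MEM@11 WB@12
I4 sub r1 <- r1,r1: IF@9 ID@10 stall=0 (-) EX@11 MEM@12 WB@13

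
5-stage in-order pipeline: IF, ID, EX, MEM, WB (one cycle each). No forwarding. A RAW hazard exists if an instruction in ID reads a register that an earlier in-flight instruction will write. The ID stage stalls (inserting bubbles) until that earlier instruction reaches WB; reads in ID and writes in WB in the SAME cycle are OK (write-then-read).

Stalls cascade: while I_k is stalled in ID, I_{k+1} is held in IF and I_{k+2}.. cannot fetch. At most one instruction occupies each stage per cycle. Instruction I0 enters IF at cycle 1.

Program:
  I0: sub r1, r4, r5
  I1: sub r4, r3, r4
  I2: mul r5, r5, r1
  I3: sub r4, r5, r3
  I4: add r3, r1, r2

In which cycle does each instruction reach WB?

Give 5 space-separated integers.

Answer: 5 6 8 11 12

Derivation:
I0 sub r1 <- r4,r5: IF@1 ID@2 stall=0 (-) EX@3 MEM@4 WB@5
I1 sub r4 <- r3,r4: IF@2 ID@3 stall=0 (-) EX@4 MEM@5 WB@6
I2 mul r5 <- r5,r1: IF@3 ID@4 stall=1 (RAW on I0.r1 (WB@5)) EX@6 MEM@7 WB@8
I3 sub r4 <- r5,r3: IF@4 ID@6 stall=2 (RAW on I2.r5 (WB@8)) EX@9 MEM@10 WB@11
I4 add r3 <- r1,r2: IF@6 ID@9 stall=0 (-) EX@10 MEM@11 WB@12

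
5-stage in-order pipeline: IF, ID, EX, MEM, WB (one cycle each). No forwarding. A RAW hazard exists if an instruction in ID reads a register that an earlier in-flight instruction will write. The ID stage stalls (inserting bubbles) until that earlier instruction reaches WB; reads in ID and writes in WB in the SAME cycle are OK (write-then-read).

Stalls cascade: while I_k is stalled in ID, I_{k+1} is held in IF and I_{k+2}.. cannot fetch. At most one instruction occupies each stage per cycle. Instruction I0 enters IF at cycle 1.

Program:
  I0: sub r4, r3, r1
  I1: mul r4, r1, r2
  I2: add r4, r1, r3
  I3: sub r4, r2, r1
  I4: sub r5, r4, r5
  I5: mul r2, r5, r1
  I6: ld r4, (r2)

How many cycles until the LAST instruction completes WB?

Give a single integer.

I0 sub r4 <- r3,r1: IF@1 ID@2 stall=0 (-) EX@3 MEM@4 WB@5
I1 mul r4 <- r1,r2: IF@2 ID@3 stall=0 (-) EX@4 MEM@5 WB@6
I2 add r4 <- r1,r3: IF@3 ID@4 stall=0 (-) EX@5 MEM@6 WB@7
I3 sub r4 <- r2,r1: IF@4 ID@5 stall=0 (-) EX@6 MEM@7 WB@8
I4 sub r5 <- r4,r5: IF@5 ID@6 stall=2 (RAW on I3.r4 (WB@8)) EX@9 MEM@10 WB@11
I5 mul r2 <- r5,r1: IF@6 ID@9 stall=2 (RAW on I4.r5 (WB@11)) EX@12 MEM@13 WB@14
I6 ld r4 <- r2: IF@9 ID@12 stall=2 (RAW on I5.r2 (WB@14)) EX@15 MEM@16 WB@17

Answer: 17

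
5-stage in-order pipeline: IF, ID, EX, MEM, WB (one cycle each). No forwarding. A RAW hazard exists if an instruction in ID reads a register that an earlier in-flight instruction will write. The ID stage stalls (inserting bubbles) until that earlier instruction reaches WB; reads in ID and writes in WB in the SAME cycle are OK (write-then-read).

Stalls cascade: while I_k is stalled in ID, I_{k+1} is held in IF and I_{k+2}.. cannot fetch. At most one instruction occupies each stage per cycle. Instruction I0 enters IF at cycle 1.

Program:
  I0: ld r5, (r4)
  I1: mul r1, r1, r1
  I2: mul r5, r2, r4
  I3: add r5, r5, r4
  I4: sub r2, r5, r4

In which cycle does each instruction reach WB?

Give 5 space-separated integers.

I0 ld r5 <- r4: IF@1 ID@2 stall=0 (-) EX@3 MEM@4 WB@5
I1 mul r1 <- r1,r1: IF@2 ID@3 stall=0 (-) EX@4 MEM@5 WB@6
I2 mul r5 <- r2,r4: IF@3 ID@4 stall=0 (-) EX@5 MEM@6 WB@7
I3 add r5 <- r5,r4: IF@4 ID@5 stall=2 (RAW on I2.r5 (WB@7)) EX@8 MEM@9 WB@10
I4 sub r2 <- r5,r4: IF@5 ID@8 stall=2 (RAW on I3.r5 (WB@10)) EX@11 MEM@12 WB@13

Answer: 5 6 7 10 13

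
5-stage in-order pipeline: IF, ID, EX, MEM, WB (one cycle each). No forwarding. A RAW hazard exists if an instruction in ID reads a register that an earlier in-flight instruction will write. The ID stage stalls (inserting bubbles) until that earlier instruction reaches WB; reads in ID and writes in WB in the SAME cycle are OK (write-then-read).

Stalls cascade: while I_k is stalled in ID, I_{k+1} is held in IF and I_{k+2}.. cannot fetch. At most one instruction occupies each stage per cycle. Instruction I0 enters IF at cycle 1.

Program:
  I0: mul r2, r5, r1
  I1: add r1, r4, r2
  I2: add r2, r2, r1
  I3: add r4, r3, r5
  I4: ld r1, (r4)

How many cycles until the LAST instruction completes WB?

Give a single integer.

Answer: 15

Derivation:
I0 mul r2 <- r5,r1: IF@1 ID@2 stall=0 (-) EX@3 MEM@4 WB@5
I1 add r1 <- r4,r2: IF@2 ID@3 stall=2 (RAW on I0.r2 (WB@5)) EX@6 MEM@7 WB@8
I2 add r2 <- r2,r1: IF@3 ID@6 stall=2 (RAW on I1.r1 (WB@8)) EX@9 MEM@10 WB@11
I3 add r4 <- r3,r5: IF@6 ID@9 stall=0 (-) EX@10 MEM@11 WB@12
I4 ld r1 <- r4: IF@9 ID@10 stall=2 (RAW on I3.r4 (WB@12)) EX@13 MEM@14 WB@15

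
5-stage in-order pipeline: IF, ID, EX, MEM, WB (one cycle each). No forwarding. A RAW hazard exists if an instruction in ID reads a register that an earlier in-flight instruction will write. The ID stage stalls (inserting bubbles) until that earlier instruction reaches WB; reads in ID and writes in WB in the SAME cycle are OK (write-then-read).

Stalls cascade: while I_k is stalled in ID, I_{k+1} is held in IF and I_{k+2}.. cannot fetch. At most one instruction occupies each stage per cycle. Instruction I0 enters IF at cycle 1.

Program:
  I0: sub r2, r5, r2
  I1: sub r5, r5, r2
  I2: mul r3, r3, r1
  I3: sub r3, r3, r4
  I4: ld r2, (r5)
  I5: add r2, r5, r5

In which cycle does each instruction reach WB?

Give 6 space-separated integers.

I0 sub r2 <- r5,r2: IF@1 ID@2 stall=0 (-) EX@3 MEM@4 WB@5
I1 sub r5 <- r5,r2: IF@2 ID@3 stall=2 (RAW on I0.r2 (WB@5)) EX@6 MEM@7 WB@8
I2 mul r3 <- r3,r1: IF@3 ID@6 stall=0 (-) EX@7 MEM@8 WB@9
I3 sub r3 <- r3,r4: IF@6 ID@7 stall=2 (RAW on I2.r3 (WB@9)) EX@10 MEM@11 WB@12
I4 ld r2 <- r5: IF@7 ID@10 stall=0 (-) EX@11 MEM@12 WB@13
I5 add r2 <- r5,r5: IF@10 ID@11 stall=0 (-) EX@12 MEM@13 WB@14

Answer: 5 8 9 12 13 14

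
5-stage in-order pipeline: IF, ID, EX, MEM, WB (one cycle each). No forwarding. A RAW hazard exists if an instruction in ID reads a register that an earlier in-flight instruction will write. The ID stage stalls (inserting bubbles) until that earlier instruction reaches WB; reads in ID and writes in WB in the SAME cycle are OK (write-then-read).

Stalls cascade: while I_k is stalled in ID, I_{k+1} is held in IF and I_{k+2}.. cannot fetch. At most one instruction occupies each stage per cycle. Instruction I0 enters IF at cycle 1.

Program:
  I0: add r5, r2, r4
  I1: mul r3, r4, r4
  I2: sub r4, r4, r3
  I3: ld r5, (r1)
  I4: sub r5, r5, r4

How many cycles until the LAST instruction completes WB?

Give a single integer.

I0 add r5 <- r2,r4: IF@1 ID@2 stall=0 (-) EX@3 MEM@4 WB@5
I1 mul r3 <- r4,r4: IF@2 ID@3 stall=0 (-) EX@4 MEM@5 WB@6
I2 sub r4 <- r4,r3: IF@3 ID@4 stall=2 (RAW on I1.r3 (WB@6)) EX@7 MEM@8 WB@9
I3 ld r5 <- r1: IF@4 ID@7 stall=0 (-) EX@8 MEM@9 WB@10
I4 sub r5 <- r5,r4: IF@7 ID@8 stall=2 (RAW on I3.r5 (WB@10)) EX@11 MEM@12 WB@13

Answer: 13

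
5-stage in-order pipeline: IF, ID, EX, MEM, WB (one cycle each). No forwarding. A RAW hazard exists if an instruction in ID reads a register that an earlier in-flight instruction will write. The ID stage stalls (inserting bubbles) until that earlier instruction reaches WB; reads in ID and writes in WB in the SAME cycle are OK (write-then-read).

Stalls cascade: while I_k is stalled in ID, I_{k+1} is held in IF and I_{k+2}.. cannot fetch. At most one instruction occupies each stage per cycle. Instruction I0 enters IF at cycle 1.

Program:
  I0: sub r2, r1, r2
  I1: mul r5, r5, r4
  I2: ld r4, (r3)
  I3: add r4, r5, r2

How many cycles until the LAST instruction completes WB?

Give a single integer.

I0 sub r2 <- r1,r2: IF@1 ID@2 stall=0 (-) EX@3 MEM@4 WB@5
I1 mul r5 <- r5,r4: IF@2 ID@3 stall=0 (-) EX@4 MEM@5 WB@6
I2 ld r4 <- r3: IF@3 ID@4 stall=0 (-) EX@5 MEM@6 WB@7
I3 add r4 <- r5,r2: IF@4 ID@5 stall=1 (RAW on I1.r5 (WB@6)) EX@7 MEM@8 WB@9

Answer: 9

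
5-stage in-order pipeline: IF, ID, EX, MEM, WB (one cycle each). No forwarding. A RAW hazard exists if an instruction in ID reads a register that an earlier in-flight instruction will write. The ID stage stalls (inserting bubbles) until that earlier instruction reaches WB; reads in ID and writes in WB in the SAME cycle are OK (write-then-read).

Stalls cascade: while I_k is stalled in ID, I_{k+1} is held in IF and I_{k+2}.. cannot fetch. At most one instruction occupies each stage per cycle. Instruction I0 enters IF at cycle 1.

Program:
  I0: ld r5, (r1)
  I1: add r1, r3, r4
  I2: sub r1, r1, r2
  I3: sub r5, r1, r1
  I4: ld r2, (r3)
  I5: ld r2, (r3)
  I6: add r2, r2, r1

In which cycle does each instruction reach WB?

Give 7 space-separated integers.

Answer: 5 6 9 12 13 14 17

Derivation:
I0 ld r5 <- r1: IF@1 ID@2 stall=0 (-) EX@3 MEM@4 WB@5
I1 add r1 <- r3,r4: IF@2 ID@3 stall=0 (-) EX@4 MEM@5 WB@6
I2 sub r1 <- r1,r2: IF@3 ID@4 stall=2 (RAW on I1.r1 (WB@6)) EX@7 MEM@8 WB@9
I3 sub r5 <- r1,r1: IF@4 ID@7 stall=2 (RAW on I2.r1 (WB@9)) EX@10 MEM@11 WB@12
I4 ld r2 <- r3: IF@7 ID@10 stall=0 (-) EX@11 MEM@12 WB@13
I5 ld r2 <- r3: IF@10 ID@11 stall=0 (-) EX@12 MEM@13 WB@14
I6 add r2 <- r2,r1: IF@11 ID@12 stall=2 (RAW on I5.r2 (WB@14)) EX@15 MEM@16 WB@17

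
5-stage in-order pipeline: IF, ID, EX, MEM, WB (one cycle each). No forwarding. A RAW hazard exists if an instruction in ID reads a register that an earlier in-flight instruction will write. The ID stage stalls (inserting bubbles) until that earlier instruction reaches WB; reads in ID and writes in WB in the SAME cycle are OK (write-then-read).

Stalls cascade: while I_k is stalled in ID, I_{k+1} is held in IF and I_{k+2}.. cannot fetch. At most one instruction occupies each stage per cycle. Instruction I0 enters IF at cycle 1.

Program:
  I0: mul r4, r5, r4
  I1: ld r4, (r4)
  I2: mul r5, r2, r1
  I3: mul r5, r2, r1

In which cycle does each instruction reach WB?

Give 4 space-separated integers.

I0 mul r4 <- r5,r4: IF@1 ID@2 stall=0 (-) EX@3 MEM@4 WB@5
I1 ld r4 <- r4: IF@2 ID@3 stall=2 (RAW on I0.r4 (WB@5)) EX@6 MEM@7 WB@8
I2 mul r5 <- r2,r1: IF@3 ID@6 stall=0 (-) EX@7 MEM@8 WB@9
I3 mul r5 <- r2,r1: IF@6 ID@7 stall=0 (-) EX@8 MEM@9 WB@10

Answer: 5 8 9 10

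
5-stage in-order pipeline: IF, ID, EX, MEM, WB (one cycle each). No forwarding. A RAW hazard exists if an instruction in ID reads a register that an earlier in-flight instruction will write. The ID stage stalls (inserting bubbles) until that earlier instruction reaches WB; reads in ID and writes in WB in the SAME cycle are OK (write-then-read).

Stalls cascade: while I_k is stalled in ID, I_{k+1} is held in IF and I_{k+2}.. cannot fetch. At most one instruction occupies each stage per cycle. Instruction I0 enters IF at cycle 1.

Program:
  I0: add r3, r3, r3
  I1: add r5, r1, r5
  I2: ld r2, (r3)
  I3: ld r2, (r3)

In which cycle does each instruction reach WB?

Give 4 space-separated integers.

I0 add r3 <- r3,r3: IF@1 ID@2 stall=0 (-) EX@3 MEM@4 WB@5
I1 add r5 <- r1,r5: IF@2 ID@3 stall=0 (-) EX@4 MEM@5 WB@6
I2 ld r2 <- r3: IF@3 ID@4 stall=1 (RAW on I0.r3 (WB@5)) EX@6 MEM@7 WB@8
I3 ld r2 <- r3: IF@4 ID@6 stall=0 (-) EX@7 MEM@8 WB@9

Answer: 5 6 8 9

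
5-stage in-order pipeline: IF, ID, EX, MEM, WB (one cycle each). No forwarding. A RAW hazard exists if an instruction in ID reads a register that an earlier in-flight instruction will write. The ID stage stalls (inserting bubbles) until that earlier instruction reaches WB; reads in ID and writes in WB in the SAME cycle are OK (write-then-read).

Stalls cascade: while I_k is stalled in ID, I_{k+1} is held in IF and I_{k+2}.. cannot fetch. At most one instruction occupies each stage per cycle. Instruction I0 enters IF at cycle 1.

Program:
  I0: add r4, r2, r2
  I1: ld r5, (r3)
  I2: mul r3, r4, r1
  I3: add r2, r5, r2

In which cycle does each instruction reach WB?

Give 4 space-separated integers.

Answer: 5 6 8 9

Derivation:
I0 add r4 <- r2,r2: IF@1 ID@2 stall=0 (-) EX@3 MEM@4 WB@5
I1 ld r5 <- r3: IF@2 ID@3 stall=0 (-) EX@4 MEM@5 WB@6
I2 mul r3 <- r4,r1: IF@3 ID@4 stall=1 (RAW on I0.r4 (WB@5)) EX@6 MEM@7 WB@8
I3 add r2 <- r5,r2: IF@4 ID@6 stall=0 (-) EX@7 MEM@8 WB@9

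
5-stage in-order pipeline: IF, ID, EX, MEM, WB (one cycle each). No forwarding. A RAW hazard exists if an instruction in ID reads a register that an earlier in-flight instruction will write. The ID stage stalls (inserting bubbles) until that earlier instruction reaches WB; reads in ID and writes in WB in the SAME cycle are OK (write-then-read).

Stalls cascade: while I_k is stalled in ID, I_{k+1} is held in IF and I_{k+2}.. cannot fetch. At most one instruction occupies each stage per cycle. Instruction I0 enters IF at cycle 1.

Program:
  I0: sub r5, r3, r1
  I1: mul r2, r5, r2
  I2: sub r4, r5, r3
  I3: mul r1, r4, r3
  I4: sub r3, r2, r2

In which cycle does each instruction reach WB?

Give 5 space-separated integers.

Answer: 5 8 9 12 13

Derivation:
I0 sub r5 <- r3,r1: IF@1 ID@2 stall=0 (-) EX@3 MEM@4 WB@5
I1 mul r2 <- r5,r2: IF@2 ID@3 stall=2 (RAW on I0.r5 (WB@5)) EX@6 MEM@7 WB@8
I2 sub r4 <- r5,r3: IF@3 ID@6 stall=0 (-) EX@7 MEM@8 WB@9
I3 mul r1 <- r4,r3: IF@6 ID@7 stall=2 (RAW on I2.r4 (WB@9)) EX@10 MEM@11 WB@12
I4 sub r3 <- r2,r2: IF@7 ID@10 stall=0 (-) EX@11 MEM@12 WB@13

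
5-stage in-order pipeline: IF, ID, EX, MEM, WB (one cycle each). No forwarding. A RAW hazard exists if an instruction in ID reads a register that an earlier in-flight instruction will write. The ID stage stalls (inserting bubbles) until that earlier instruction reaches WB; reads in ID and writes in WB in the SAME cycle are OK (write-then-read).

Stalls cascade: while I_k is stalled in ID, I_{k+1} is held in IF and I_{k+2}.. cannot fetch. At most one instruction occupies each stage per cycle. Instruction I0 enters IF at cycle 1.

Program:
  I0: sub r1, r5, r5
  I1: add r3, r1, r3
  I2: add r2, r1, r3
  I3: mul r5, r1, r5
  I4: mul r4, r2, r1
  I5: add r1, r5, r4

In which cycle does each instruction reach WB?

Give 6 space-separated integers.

Answer: 5 8 11 12 14 17

Derivation:
I0 sub r1 <- r5,r5: IF@1 ID@2 stall=0 (-) EX@3 MEM@4 WB@5
I1 add r3 <- r1,r3: IF@2 ID@3 stall=2 (RAW on I0.r1 (WB@5)) EX@6 MEM@7 WB@8
I2 add r2 <- r1,r3: IF@3 ID@6 stall=2 (RAW on I1.r3 (WB@8)) EX@9 MEM@10 WB@11
I3 mul r5 <- r1,r5: IF@6 ID@9 stall=0 (-) EX@10 MEM@11 WB@12
I4 mul r4 <- r2,r1: IF@9 ID@10 stall=1 (RAW on I2.r2 (WB@11)) EX@12 MEM@13 WB@14
I5 add r1 <- r5,r4: IF@10 ID@12 stall=2 (RAW on I4.r4 (WB@14)) EX@15 MEM@16 WB@17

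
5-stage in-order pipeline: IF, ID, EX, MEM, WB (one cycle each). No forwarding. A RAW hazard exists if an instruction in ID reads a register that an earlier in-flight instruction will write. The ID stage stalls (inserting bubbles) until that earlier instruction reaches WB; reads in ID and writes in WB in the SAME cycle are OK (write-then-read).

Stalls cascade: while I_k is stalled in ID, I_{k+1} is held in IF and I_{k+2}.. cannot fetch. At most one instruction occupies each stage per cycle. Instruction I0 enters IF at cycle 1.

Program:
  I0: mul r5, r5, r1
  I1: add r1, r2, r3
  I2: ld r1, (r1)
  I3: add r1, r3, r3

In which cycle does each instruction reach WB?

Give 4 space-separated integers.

I0 mul r5 <- r5,r1: IF@1 ID@2 stall=0 (-) EX@3 MEM@4 WB@5
I1 add r1 <- r2,r3: IF@2 ID@3 stall=0 (-) EX@4 MEM@5 WB@6
I2 ld r1 <- r1: IF@3 ID@4 stall=2 (RAW on I1.r1 (WB@6)) EX@7 MEM@8 WB@9
I3 add r1 <- r3,r3: IF@4 ID@7 stall=0 (-) EX@8 MEM@9 WB@10

Answer: 5 6 9 10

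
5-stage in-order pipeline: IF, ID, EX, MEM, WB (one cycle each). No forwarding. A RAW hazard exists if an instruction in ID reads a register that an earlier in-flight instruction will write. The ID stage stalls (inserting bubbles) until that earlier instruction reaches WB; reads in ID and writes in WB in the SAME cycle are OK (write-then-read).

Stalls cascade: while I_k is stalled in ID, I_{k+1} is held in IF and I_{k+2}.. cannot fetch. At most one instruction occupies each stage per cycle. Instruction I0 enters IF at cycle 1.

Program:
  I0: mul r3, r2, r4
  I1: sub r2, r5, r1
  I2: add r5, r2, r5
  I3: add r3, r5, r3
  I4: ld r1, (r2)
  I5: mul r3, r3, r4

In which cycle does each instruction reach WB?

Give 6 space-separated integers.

Answer: 5 6 9 12 13 15

Derivation:
I0 mul r3 <- r2,r4: IF@1 ID@2 stall=0 (-) EX@3 MEM@4 WB@5
I1 sub r2 <- r5,r1: IF@2 ID@3 stall=0 (-) EX@4 MEM@5 WB@6
I2 add r5 <- r2,r5: IF@3 ID@4 stall=2 (RAW on I1.r2 (WB@6)) EX@7 MEM@8 WB@9
I3 add r3 <- r5,r3: IF@4 ID@7 stall=2 (RAW on I2.r5 (WB@9)) EX@10 MEM@11 WB@12
I4 ld r1 <- r2: IF@7 ID@10 stall=0 (-) EX@11 MEM@12 WB@13
I5 mul r3 <- r3,r4: IF@10 ID@11 stall=1 (RAW on I3.r3 (WB@12)) EX@13 MEM@14 WB@15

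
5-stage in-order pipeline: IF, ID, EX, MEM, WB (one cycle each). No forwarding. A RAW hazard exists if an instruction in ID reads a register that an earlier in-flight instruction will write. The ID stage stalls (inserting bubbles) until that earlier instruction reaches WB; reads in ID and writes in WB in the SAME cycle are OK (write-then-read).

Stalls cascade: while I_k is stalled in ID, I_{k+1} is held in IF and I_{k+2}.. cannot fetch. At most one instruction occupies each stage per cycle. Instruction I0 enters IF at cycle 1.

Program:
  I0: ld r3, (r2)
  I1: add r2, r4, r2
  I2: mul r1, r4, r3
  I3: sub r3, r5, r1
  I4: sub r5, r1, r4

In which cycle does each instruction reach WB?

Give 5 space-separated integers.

I0 ld r3 <- r2: IF@1 ID@2 stall=0 (-) EX@3 MEM@4 WB@5
I1 add r2 <- r4,r2: IF@2 ID@3 stall=0 (-) EX@4 MEM@5 WB@6
I2 mul r1 <- r4,r3: IF@3 ID@4 stall=1 (RAW on I0.r3 (WB@5)) EX@6 MEM@7 WB@8
I3 sub r3 <- r5,r1: IF@4 ID@6 stall=2 (RAW on I2.r1 (WB@8)) EX@9 MEM@10 WB@11
I4 sub r5 <- r1,r4: IF@6 ID@9 stall=0 (-) EX@10 MEM@11 WB@12

Answer: 5 6 8 11 12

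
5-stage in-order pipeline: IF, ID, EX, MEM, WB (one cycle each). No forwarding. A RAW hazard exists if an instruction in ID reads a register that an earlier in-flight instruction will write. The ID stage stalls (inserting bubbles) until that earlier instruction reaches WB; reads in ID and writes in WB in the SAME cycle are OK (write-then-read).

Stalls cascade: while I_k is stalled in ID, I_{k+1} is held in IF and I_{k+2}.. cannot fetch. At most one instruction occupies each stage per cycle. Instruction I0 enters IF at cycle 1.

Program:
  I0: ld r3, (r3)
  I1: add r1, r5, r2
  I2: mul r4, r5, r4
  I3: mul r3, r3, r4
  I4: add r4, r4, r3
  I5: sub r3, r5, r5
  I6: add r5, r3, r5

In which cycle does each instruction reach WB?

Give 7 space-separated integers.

Answer: 5 6 7 10 13 14 17

Derivation:
I0 ld r3 <- r3: IF@1 ID@2 stall=0 (-) EX@3 MEM@4 WB@5
I1 add r1 <- r5,r2: IF@2 ID@3 stall=0 (-) EX@4 MEM@5 WB@6
I2 mul r4 <- r5,r4: IF@3 ID@4 stall=0 (-) EX@5 MEM@6 WB@7
I3 mul r3 <- r3,r4: IF@4 ID@5 stall=2 (RAW on I2.r4 (WB@7)) EX@8 MEM@9 WB@10
I4 add r4 <- r4,r3: IF@5 ID@8 stall=2 (RAW on I3.r3 (WB@10)) EX@11 MEM@12 WB@13
I5 sub r3 <- r5,r5: IF@8 ID@11 stall=0 (-) EX@12 MEM@13 WB@14
I6 add r5 <- r3,r5: IF@11 ID@12 stall=2 (RAW on I5.r3 (WB@14)) EX@15 MEM@16 WB@17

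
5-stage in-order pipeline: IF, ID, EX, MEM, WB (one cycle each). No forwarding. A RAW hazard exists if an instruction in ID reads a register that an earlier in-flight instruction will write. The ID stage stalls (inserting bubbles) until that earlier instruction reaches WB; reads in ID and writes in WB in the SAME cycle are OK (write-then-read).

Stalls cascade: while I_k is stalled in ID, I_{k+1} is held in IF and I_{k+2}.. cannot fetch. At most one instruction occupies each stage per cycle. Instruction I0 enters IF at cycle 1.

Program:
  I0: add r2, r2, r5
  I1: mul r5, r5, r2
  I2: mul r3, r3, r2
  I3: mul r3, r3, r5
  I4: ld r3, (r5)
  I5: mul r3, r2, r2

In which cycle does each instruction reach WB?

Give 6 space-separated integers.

I0 add r2 <- r2,r5: IF@1 ID@2 stall=0 (-) EX@3 MEM@4 WB@5
I1 mul r5 <- r5,r2: IF@2 ID@3 stall=2 (RAW on I0.r2 (WB@5)) EX@6 MEM@7 WB@8
I2 mul r3 <- r3,r2: IF@3 ID@6 stall=0 (-) EX@7 MEM@8 WB@9
I3 mul r3 <- r3,r5: IF@6 ID@7 stall=2 (RAW on I2.r3 (WB@9)) EX@10 MEM@11 WB@12
I4 ld r3 <- r5: IF@7 ID@10 stall=0 (-) EX@11 MEM@12 WB@13
I5 mul r3 <- r2,r2: IF@10 ID@11 stall=0 (-) EX@12 MEM@13 WB@14

Answer: 5 8 9 12 13 14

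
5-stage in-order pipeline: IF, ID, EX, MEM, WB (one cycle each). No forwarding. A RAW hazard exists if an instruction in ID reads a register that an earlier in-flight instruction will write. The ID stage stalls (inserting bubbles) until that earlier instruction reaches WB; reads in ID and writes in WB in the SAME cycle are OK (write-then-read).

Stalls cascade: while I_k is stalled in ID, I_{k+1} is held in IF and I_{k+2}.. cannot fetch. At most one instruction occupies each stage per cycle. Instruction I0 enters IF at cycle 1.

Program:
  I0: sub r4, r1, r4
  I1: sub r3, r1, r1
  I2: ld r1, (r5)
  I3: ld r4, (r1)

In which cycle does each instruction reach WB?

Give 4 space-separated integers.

Answer: 5 6 7 10

Derivation:
I0 sub r4 <- r1,r4: IF@1 ID@2 stall=0 (-) EX@3 MEM@4 WB@5
I1 sub r3 <- r1,r1: IF@2 ID@3 stall=0 (-) EX@4 MEM@5 WB@6
I2 ld r1 <- r5: IF@3 ID@4 stall=0 (-) EX@5 MEM@6 WB@7
I3 ld r4 <- r1: IF@4 ID@5 stall=2 (RAW on I2.r1 (WB@7)) EX@8 MEM@9 WB@10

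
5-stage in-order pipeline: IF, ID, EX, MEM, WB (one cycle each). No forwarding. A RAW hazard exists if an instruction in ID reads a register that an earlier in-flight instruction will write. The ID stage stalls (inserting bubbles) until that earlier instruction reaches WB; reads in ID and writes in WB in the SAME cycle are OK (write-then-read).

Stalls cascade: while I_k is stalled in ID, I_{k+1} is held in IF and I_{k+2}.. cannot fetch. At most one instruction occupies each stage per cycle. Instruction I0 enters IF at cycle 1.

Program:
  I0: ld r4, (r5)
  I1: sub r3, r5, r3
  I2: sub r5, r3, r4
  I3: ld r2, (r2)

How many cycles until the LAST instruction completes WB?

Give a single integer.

I0 ld r4 <- r5: IF@1 ID@2 stall=0 (-) EX@3 MEM@4 WB@5
I1 sub r3 <- r5,r3: IF@2 ID@3 stall=0 (-) EX@4 MEM@5 WB@6
I2 sub r5 <- r3,r4: IF@3 ID@4 stall=2 (RAW on I1.r3 (WB@6)) EX@7 MEM@8 WB@9
I3 ld r2 <- r2: IF@4 ID@7 stall=0 (-) EX@8 MEM@9 WB@10

Answer: 10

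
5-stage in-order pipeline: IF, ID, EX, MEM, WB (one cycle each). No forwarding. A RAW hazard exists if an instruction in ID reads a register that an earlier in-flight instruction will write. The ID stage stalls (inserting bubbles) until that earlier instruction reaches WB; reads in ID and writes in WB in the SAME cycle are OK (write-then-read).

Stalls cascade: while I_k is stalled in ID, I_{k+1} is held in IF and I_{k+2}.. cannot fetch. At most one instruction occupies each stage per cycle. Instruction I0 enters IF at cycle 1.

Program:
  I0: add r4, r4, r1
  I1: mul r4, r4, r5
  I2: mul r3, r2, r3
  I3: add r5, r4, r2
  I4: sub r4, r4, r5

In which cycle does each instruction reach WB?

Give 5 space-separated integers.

Answer: 5 8 9 11 14

Derivation:
I0 add r4 <- r4,r1: IF@1 ID@2 stall=0 (-) EX@3 MEM@4 WB@5
I1 mul r4 <- r4,r5: IF@2 ID@3 stall=2 (RAW on I0.r4 (WB@5)) EX@6 MEM@7 WB@8
I2 mul r3 <- r2,r3: IF@3 ID@6 stall=0 (-) EX@7 MEM@8 WB@9
I3 add r5 <- r4,r2: IF@6 ID@7 stall=1 (RAW on I1.r4 (WB@8)) EX@9 MEM@10 WB@11
I4 sub r4 <- r4,r5: IF@7 ID@9 stall=2 (RAW on I3.r5 (WB@11)) EX@12 MEM@13 WB@14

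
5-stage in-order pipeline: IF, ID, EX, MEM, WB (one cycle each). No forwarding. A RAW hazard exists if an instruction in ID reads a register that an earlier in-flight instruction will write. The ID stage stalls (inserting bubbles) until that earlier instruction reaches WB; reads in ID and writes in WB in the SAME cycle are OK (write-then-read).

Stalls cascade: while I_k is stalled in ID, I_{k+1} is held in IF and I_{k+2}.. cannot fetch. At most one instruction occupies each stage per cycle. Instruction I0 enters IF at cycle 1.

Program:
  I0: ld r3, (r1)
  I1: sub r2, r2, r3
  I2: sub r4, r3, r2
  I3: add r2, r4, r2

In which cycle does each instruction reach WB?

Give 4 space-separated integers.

I0 ld r3 <- r1: IF@1 ID@2 stall=0 (-) EX@3 MEM@4 WB@5
I1 sub r2 <- r2,r3: IF@2 ID@3 stall=2 (RAW on I0.r3 (WB@5)) EX@6 MEM@7 WB@8
I2 sub r4 <- r3,r2: IF@3 ID@6 stall=2 (RAW on I1.r2 (WB@8)) EX@9 MEM@10 WB@11
I3 add r2 <- r4,r2: IF@6 ID@9 stall=2 (RAW on I2.r4 (WB@11)) EX@12 MEM@13 WB@14

Answer: 5 8 11 14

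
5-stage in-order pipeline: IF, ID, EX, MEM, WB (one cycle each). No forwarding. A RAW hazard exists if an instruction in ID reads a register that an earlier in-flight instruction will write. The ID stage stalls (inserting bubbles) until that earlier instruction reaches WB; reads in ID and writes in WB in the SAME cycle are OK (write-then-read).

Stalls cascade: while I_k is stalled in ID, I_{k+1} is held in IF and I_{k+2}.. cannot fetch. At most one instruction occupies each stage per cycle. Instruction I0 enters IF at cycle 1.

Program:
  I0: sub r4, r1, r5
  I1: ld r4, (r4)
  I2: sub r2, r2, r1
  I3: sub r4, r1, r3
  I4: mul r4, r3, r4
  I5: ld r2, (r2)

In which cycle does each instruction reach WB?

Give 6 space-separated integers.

I0 sub r4 <- r1,r5: IF@1 ID@2 stall=0 (-) EX@3 MEM@4 WB@5
I1 ld r4 <- r4: IF@2 ID@3 stall=2 (RAW on I0.r4 (WB@5)) EX@6 MEM@7 WB@8
I2 sub r2 <- r2,r1: IF@3 ID@6 stall=0 (-) EX@7 MEM@8 WB@9
I3 sub r4 <- r1,r3: IF@6 ID@7 stall=0 (-) EX@8 MEM@9 WB@10
I4 mul r4 <- r3,r4: IF@7 ID@8 stall=2 (RAW on I3.r4 (WB@10)) EX@11 MEM@12 WB@13
I5 ld r2 <- r2: IF@8 ID@11 stall=0 (-) EX@12 MEM@13 WB@14

Answer: 5 8 9 10 13 14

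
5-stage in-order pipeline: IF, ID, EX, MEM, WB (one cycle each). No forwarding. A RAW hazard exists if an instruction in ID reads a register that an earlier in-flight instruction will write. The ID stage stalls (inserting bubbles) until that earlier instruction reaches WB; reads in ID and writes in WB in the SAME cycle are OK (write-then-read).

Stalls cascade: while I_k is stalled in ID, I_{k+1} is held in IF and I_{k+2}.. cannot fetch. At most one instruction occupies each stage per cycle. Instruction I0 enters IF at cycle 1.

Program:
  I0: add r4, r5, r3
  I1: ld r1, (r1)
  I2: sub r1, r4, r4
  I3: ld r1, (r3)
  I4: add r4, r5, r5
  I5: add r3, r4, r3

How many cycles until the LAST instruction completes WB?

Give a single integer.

I0 add r4 <- r5,r3: IF@1 ID@2 stall=0 (-) EX@3 MEM@4 WB@5
I1 ld r1 <- r1: IF@2 ID@3 stall=0 (-) EX@4 MEM@5 WB@6
I2 sub r1 <- r4,r4: IF@3 ID@4 stall=1 (RAW on I0.r4 (WB@5)) EX@6 MEM@7 WB@8
I3 ld r1 <- r3: IF@4 ID@6 stall=0 (-) EX@7 MEM@8 WB@9
I4 add r4 <- r5,r5: IF@6 ID@7 stall=0 (-) EX@8 MEM@9 WB@10
I5 add r3 <- r4,r3: IF@7 ID@8 stall=2 (RAW on I4.r4 (WB@10)) EX@11 MEM@12 WB@13

Answer: 13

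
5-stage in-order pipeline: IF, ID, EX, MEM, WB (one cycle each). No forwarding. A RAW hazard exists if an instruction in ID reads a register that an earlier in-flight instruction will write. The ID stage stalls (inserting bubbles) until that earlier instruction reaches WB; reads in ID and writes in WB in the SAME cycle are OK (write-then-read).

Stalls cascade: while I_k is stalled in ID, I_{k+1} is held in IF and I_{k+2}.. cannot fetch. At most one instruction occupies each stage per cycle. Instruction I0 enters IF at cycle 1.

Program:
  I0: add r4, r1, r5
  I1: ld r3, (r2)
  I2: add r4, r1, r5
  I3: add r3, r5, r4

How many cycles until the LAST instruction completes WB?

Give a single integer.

I0 add r4 <- r1,r5: IF@1 ID@2 stall=0 (-) EX@3 MEM@4 WB@5
I1 ld r3 <- r2: IF@2 ID@3 stall=0 (-) EX@4 MEM@5 WB@6
I2 add r4 <- r1,r5: IF@3 ID@4 stall=0 (-) EX@5 MEM@6 WB@7
I3 add r3 <- r5,r4: IF@4 ID@5 stall=2 (RAW on I2.r4 (WB@7)) EX@8 MEM@9 WB@10

Answer: 10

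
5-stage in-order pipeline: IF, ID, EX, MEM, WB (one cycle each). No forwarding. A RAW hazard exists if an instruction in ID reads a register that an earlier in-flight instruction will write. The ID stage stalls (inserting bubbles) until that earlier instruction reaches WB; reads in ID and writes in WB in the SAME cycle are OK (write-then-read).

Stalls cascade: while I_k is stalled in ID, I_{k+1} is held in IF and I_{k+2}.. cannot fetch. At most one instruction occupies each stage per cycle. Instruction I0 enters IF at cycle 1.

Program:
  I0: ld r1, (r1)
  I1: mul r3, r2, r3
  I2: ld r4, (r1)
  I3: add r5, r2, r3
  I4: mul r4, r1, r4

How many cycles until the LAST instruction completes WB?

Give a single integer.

Answer: 11

Derivation:
I0 ld r1 <- r1: IF@1 ID@2 stall=0 (-) EX@3 MEM@4 WB@5
I1 mul r3 <- r2,r3: IF@2 ID@3 stall=0 (-) EX@4 MEM@5 WB@6
I2 ld r4 <- r1: IF@3 ID@4 stall=1 (RAW on I0.r1 (WB@5)) EX@6 MEM@7 WB@8
I3 add r5 <- r2,r3: IF@4 ID@6 stall=0 (-) EX@7 MEM@8 WB@9
I4 mul r4 <- r1,r4: IF@6 ID@7 stall=1 (RAW on I2.r4 (WB@8)) EX@9 MEM@10 WB@11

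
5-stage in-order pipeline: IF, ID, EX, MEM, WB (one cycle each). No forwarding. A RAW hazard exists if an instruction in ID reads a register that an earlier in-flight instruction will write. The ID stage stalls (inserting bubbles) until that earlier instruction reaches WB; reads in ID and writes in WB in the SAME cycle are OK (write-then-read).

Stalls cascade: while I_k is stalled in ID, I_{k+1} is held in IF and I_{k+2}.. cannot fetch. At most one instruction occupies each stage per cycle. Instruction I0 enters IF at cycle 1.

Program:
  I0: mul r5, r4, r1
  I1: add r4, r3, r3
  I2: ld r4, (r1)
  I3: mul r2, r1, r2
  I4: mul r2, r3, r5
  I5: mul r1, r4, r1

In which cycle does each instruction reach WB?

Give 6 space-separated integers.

Answer: 5 6 7 8 9 10

Derivation:
I0 mul r5 <- r4,r1: IF@1 ID@2 stall=0 (-) EX@3 MEM@4 WB@5
I1 add r4 <- r3,r3: IF@2 ID@3 stall=0 (-) EX@4 MEM@5 WB@6
I2 ld r4 <- r1: IF@3 ID@4 stall=0 (-) EX@5 MEM@6 WB@7
I3 mul r2 <- r1,r2: IF@4 ID@5 stall=0 (-) EX@6 MEM@7 WB@8
I4 mul r2 <- r3,r5: IF@5 ID@6 stall=0 (-) EX@7 MEM@8 WB@9
I5 mul r1 <- r4,r1: IF@6 ID@7 stall=0 (-) EX@8 MEM@9 WB@10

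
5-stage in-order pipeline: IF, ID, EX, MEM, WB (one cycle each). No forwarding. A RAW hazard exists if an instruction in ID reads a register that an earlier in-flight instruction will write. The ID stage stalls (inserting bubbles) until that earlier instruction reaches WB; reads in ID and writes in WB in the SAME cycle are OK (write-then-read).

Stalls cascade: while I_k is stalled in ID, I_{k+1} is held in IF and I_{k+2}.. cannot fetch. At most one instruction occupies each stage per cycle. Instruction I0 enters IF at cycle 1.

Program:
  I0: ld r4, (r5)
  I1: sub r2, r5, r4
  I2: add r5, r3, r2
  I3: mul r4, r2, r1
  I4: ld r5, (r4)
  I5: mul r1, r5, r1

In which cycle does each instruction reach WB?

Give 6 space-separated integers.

I0 ld r4 <- r5: IF@1 ID@2 stall=0 (-) EX@3 MEM@4 WB@5
I1 sub r2 <- r5,r4: IF@2 ID@3 stall=2 (RAW on I0.r4 (WB@5)) EX@6 MEM@7 WB@8
I2 add r5 <- r3,r2: IF@3 ID@6 stall=2 (RAW on I1.r2 (WB@8)) EX@9 MEM@10 WB@11
I3 mul r4 <- r2,r1: IF@6 ID@9 stall=0 (-) EX@10 MEM@11 WB@12
I4 ld r5 <- r4: IF@9 ID@10 stall=2 (RAW on I3.r4 (WB@12)) EX@13 MEM@14 WB@15
I5 mul r1 <- r5,r1: IF@10 ID@13 stall=2 (RAW on I4.r5 (WB@15)) EX@16 MEM@17 WB@18

Answer: 5 8 11 12 15 18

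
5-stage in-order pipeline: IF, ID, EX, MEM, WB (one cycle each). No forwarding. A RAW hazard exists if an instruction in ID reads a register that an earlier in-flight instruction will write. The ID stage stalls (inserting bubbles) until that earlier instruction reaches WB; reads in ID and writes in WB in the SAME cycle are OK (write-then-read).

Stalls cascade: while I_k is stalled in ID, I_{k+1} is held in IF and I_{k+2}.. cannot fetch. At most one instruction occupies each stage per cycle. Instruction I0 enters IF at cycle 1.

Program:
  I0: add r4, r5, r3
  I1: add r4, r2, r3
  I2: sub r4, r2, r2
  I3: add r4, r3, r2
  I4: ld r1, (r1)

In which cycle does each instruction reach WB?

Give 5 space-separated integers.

Answer: 5 6 7 8 9

Derivation:
I0 add r4 <- r5,r3: IF@1 ID@2 stall=0 (-) EX@3 MEM@4 WB@5
I1 add r4 <- r2,r3: IF@2 ID@3 stall=0 (-) EX@4 MEM@5 WB@6
I2 sub r4 <- r2,r2: IF@3 ID@4 stall=0 (-) EX@5 MEM@6 WB@7
I3 add r4 <- r3,r2: IF@4 ID@5 stall=0 (-) EX@6 MEM@7 WB@8
I4 ld r1 <- r1: IF@5 ID@6 stall=0 (-) EX@7 MEM@8 WB@9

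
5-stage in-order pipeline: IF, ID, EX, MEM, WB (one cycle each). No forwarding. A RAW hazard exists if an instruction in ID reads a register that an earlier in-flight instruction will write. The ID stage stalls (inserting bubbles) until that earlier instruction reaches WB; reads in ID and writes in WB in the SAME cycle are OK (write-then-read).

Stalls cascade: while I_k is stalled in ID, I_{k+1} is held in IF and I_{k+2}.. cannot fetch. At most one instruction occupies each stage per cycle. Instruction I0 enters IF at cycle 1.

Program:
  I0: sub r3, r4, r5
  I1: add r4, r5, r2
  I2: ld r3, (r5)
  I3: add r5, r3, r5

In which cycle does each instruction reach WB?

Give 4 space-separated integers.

I0 sub r3 <- r4,r5: IF@1 ID@2 stall=0 (-) EX@3 MEM@4 WB@5
I1 add r4 <- r5,r2: IF@2 ID@3 stall=0 (-) EX@4 MEM@5 WB@6
I2 ld r3 <- r5: IF@3 ID@4 stall=0 (-) EX@5 MEM@6 WB@7
I3 add r5 <- r3,r5: IF@4 ID@5 stall=2 (RAW on I2.r3 (WB@7)) EX@8 MEM@9 WB@10

Answer: 5 6 7 10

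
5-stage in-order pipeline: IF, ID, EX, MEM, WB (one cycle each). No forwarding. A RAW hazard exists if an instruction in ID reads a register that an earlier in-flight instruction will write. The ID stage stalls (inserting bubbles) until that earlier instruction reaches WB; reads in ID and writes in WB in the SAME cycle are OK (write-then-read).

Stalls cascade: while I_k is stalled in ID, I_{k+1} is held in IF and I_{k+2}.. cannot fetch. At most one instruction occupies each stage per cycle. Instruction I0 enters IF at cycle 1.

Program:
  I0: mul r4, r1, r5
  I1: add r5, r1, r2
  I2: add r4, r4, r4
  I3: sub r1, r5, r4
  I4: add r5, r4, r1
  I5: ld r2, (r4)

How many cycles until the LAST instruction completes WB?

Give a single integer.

I0 mul r4 <- r1,r5: IF@1 ID@2 stall=0 (-) EX@3 MEM@4 WB@5
I1 add r5 <- r1,r2: IF@2 ID@3 stall=0 (-) EX@4 MEM@5 WB@6
I2 add r4 <- r4,r4: IF@3 ID@4 stall=1 (RAW on I0.r4 (WB@5)) EX@6 MEM@7 WB@8
I3 sub r1 <- r5,r4: IF@4 ID@6 stall=2 (RAW on I2.r4 (WB@8)) EX@9 MEM@10 WB@11
I4 add r5 <- r4,r1: IF@6 ID@9 stall=2 (RAW on I3.r1 (WB@11)) EX@12 MEM@13 WB@14
I5 ld r2 <- r4: IF@9 ID@12 stall=0 (-) EX@13 MEM@14 WB@15

Answer: 15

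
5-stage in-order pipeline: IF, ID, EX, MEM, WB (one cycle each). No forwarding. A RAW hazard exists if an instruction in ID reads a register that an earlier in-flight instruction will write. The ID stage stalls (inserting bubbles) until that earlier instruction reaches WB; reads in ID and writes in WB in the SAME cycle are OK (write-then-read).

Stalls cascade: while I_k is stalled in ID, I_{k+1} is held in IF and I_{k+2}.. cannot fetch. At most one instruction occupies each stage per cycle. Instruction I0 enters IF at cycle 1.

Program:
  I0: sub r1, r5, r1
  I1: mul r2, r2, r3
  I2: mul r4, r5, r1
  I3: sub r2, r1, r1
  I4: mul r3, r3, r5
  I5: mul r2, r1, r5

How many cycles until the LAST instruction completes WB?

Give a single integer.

I0 sub r1 <- r5,r1: IF@1 ID@2 stall=0 (-) EX@3 MEM@4 WB@5
I1 mul r2 <- r2,r3: IF@2 ID@3 stall=0 (-) EX@4 MEM@5 WB@6
I2 mul r4 <- r5,r1: IF@3 ID@4 stall=1 (RAW on I0.r1 (WB@5)) EX@6 MEM@7 WB@8
I3 sub r2 <- r1,r1: IF@4 ID@6 stall=0 (-) EX@7 MEM@8 WB@9
I4 mul r3 <- r3,r5: IF@6 ID@7 stall=0 (-) EX@8 MEM@9 WB@10
I5 mul r2 <- r1,r5: IF@7 ID@8 stall=0 (-) EX@9 MEM@10 WB@11

Answer: 11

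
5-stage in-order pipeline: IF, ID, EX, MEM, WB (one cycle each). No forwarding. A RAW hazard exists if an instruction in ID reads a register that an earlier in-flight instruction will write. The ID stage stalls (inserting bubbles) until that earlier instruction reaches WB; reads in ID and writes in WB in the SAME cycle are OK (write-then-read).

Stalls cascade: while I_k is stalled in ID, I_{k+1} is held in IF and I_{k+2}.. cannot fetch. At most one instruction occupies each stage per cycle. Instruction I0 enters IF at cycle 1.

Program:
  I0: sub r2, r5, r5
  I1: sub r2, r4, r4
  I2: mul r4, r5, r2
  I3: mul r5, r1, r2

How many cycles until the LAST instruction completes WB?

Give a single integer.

I0 sub r2 <- r5,r5: IF@1 ID@2 stall=0 (-) EX@3 MEM@4 WB@5
I1 sub r2 <- r4,r4: IF@2 ID@3 stall=0 (-) EX@4 MEM@5 WB@6
I2 mul r4 <- r5,r2: IF@3 ID@4 stall=2 (RAW on I1.r2 (WB@6)) EX@7 MEM@8 WB@9
I3 mul r5 <- r1,r2: IF@4 ID@7 stall=0 (-) EX@8 MEM@9 WB@10

Answer: 10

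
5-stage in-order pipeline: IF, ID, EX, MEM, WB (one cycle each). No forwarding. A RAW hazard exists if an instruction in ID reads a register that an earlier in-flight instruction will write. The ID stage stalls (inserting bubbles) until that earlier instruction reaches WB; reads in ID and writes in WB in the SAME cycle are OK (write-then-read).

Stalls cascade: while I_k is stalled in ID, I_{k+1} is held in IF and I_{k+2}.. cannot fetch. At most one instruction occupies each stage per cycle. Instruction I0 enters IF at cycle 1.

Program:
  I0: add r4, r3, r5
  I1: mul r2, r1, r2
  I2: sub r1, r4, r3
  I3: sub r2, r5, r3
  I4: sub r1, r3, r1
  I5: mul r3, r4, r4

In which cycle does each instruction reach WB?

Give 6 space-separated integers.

Answer: 5 6 8 9 11 12

Derivation:
I0 add r4 <- r3,r5: IF@1 ID@2 stall=0 (-) EX@3 MEM@4 WB@5
I1 mul r2 <- r1,r2: IF@2 ID@3 stall=0 (-) EX@4 MEM@5 WB@6
I2 sub r1 <- r4,r3: IF@3 ID@4 stall=1 (RAW on I0.r4 (WB@5)) EX@6 MEM@7 WB@8
I3 sub r2 <- r5,r3: IF@4 ID@6 stall=0 (-) EX@7 MEM@8 WB@9
I4 sub r1 <- r3,r1: IF@6 ID@7 stall=1 (RAW on I2.r1 (WB@8)) EX@9 MEM@10 WB@11
I5 mul r3 <- r4,r4: IF@7 ID@9 stall=0 (-) EX@10 MEM@11 WB@12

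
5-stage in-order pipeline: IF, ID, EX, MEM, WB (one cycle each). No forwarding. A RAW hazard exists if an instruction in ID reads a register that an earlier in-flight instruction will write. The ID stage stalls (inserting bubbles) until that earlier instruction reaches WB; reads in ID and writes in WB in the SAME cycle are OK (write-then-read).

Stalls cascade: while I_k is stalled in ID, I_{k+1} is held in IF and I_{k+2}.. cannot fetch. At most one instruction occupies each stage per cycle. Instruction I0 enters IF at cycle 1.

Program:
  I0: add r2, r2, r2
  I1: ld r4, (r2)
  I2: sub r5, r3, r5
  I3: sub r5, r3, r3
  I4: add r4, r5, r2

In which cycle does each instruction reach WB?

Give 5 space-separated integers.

Answer: 5 8 9 10 13

Derivation:
I0 add r2 <- r2,r2: IF@1 ID@2 stall=0 (-) EX@3 MEM@4 WB@5
I1 ld r4 <- r2: IF@2 ID@3 stall=2 (RAW on I0.r2 (WB@5)) EX@6 MEM@7 WB@8
I2 sub r5 <- r3,r5: IF@3 ID@6 stall=0 (-) EX@7 MEM@8 WB@9
I3 sub r5 <- r3,r3: IF@6 ID@7 stall=0 (-) EX@8 MEM@9 WB@10
I4 add r4 <- r5,r2: IF@7 ID@8 stall=2 (RAW on I3.r5 (WB@10)) EX@11 MEM@12 WB@13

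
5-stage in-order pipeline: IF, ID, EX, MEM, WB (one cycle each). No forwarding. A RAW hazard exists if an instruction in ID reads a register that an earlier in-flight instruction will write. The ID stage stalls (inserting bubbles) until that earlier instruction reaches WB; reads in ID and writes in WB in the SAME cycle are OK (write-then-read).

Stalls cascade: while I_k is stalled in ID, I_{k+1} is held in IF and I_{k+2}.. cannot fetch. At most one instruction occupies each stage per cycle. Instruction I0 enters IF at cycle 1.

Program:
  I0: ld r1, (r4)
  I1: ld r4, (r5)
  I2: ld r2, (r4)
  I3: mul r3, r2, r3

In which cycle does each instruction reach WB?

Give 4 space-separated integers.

Answer: 5 6 9 12

Derivation:
I0 ld r1 <- r4: IF@1 ID@2 stall=0 (-) EX@3 MEM@4 WB@5
I1 ld r4 <- r5: IF@2 ID@3 stall=0 (-) EX@4 MEM@5 WB@6
I2 ld r2 <- r4: IF@3 ID@4 stall=2 (RAW on I1.r4 (WB@6)) EX@7 MEM@8 WB@9
I3 mul r3 <- r2,r3: IF@4 ID@7 stall=2 (RAW on I2.r2 (WB@9)) EX@10 MEM@11 WB@12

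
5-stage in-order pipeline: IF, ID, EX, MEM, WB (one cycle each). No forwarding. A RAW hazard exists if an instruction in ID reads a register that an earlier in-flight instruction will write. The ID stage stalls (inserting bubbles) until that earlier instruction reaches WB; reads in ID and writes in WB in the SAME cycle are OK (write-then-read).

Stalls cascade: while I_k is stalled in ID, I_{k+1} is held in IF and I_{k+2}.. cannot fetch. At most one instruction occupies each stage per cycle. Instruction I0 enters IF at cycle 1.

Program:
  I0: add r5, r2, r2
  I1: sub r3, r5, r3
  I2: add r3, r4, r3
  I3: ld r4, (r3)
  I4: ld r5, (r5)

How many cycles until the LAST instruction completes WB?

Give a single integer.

Answer: 15

Derivation:
I0 add r5 <- r2,r2: IF@1 ID@2 stall=0 (-) EX@3 MEM@4 WB@5
I1 sub r3 <- r5,r3: IF@2 ID@3 stall=2 (RAW on I0.r5 (WB@5)) EX@6 MEM@7 WB@8
I2 add r3 <- r4,r3: IF@3 ID@6 stall=2 (RAW on I1.r3 (WB@8)) EX@9 MEM@10 WB@11
I3 ld r4 <- r3: IF@6 ID@9 stall=2 (RAW on I2.r3 (WB@11)) EX@12 MEM@13 WB@14
I4 ld r5 <- r5: IF@9 ID@12 stall=0 (-) EX@13 MEM@14 WB@15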